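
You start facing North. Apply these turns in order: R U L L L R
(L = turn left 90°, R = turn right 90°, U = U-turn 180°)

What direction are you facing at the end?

Start: North
  R (right (90° clockwise)) -> East
  U (U-turn (180°)) -> West
  L (left (90° counter-clockwise)) -> South
  L (left (90° counter-clockwise)) -> East
  L (left (90° counter-clockwise)) -> North
  R (right (90° clockwise)) -> East
Final: East

Answer: Final heading: East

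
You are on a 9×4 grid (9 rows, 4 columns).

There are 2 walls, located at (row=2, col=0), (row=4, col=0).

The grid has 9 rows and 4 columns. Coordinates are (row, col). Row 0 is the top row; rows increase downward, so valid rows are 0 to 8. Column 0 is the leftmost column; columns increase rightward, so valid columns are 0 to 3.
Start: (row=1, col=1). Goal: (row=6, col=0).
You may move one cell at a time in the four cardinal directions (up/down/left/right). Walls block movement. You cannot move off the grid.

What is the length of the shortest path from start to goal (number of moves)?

BFS from (row=1, col=1) until reaching (row=6, col=0):
  Distance 0: (row=1, col=1)
  Distance 1: (row=0, col=1), (row=1, col=0), (row=1, col=2), (row=2, col=1)
  Distance 2: (row=0, col=0), (row=0, col=2), (row=1, col=3), (row=2, col=2), (row=3, col=1)
  Distance 3: (row=0, col=3), (row=2, col=3), (row=3, col=0), (row=3, col=2), (row=4, col=1)
  Distance 4: (row=3, col=3), (row=4, col=2), (row=5, col=1)
  Distance 5: (row=4, col=3), (row=5, col=0), (row=5, col=2), (row=6, col=1)
  Distance 6: (row=5, col=3), (row=6, col=0), (row=6, col=2), (row=7, col=1)  <- goal reached here
One shortest path (6 moves): (row=1, col=1) -> (row=2, col=1) -> (row=3, col=1) -> (row=4, col=1) -> (row=5, col=1) -> (row=5, col=0) -> (row=6, col=0)

Answer: Shortest path length: 6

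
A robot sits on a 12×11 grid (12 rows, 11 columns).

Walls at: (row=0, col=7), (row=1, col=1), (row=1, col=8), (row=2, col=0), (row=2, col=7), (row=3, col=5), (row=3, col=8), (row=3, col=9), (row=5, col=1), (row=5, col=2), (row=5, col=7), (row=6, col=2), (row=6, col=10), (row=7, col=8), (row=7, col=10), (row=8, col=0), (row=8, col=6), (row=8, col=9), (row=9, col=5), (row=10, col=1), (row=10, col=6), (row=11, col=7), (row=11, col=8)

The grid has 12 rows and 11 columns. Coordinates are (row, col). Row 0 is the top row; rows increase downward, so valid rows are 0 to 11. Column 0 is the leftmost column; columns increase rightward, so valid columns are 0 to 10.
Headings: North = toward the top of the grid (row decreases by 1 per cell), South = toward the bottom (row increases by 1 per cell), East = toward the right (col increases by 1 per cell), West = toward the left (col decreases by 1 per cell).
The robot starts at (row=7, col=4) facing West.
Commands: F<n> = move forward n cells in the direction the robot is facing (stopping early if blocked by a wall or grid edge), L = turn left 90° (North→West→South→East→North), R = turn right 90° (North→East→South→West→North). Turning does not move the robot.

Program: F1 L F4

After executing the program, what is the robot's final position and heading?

Answer: Final position: (row=11, col=3), facing South

Derivation:
Start: (row=7, col=4), facing West
  F1: move forward 1, now at (row=7, col=3)
  L: turn left, now facing South
  F4: move forward 4, now at (row=11, col=3)
Final: (row=11, col=3), facing South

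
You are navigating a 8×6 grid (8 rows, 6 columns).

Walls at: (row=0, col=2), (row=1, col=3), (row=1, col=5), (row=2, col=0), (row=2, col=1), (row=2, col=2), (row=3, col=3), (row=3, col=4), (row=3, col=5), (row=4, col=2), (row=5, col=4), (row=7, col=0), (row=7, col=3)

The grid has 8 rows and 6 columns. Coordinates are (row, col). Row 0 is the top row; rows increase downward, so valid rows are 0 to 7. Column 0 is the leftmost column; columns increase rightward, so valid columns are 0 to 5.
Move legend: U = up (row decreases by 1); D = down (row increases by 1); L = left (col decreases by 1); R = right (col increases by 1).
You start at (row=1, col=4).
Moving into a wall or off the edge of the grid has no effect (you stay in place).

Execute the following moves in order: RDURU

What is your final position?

Answer: Final position: (row=0, col=4)

Derivation:
Start: (row=1, col=4)
  R (right): blocked, stay at (row=1, col=4)
  D (down): (row=1, col=4) -> (row=2, col=4)
  U (up): (row=2, col=4) -> (row=1, col=4)
  R (right): blocked, stay at (row=1, col=4)
  U (up): (row=1, col=4) -> (row=0, col=4)
Final: (row=0, col=4)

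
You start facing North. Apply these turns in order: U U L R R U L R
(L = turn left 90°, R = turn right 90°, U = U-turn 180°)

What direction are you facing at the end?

Start: North
  U (U-turn (180°)) -> South
  U (U-turn (180°)) -> North
  L (left (90° counter-clockwise)) -> West
  R (right (90° clockwise)) -> North
  R (right (90° clockwise)) -> East
  U (U-turn (180°)) -> West
  L (left (90° counter-clockwise)) -> South
  R (right (90° clockwise)) -> West
Final: West

Answer: Final heading: West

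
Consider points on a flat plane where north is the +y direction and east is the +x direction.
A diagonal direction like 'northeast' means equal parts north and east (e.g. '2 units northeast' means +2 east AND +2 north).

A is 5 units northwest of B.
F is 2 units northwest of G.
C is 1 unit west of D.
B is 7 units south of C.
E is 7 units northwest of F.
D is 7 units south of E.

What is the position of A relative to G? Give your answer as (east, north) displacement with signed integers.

Place G at the origin (east=0, north=0).
  F is 2 units northwest of G: delta (east=-2, north=+2); F at (east=-2, north=2).
  E is 7 units northwest of F: delta (east=-7, north=+7); E at (east=-9, north=9).
  D is 7 units south of E: delta (east=+0, north=-7); D at (east=-9, north=2).
  C is 1 unit west of D: delta (east=-1, north=+0); C at (east=-10, north=2).
  B is 7 units south of C: delta (east=+0, north=-7); B at (east=-10, north=-5).
  A is 5 units northwest of B: delta (east=-5, north=+5); A at (east=-15, north=0).
Therefore A relative to G: (east=-15, north=0).

Answer: A is at (east=-15, north=0) relative to G.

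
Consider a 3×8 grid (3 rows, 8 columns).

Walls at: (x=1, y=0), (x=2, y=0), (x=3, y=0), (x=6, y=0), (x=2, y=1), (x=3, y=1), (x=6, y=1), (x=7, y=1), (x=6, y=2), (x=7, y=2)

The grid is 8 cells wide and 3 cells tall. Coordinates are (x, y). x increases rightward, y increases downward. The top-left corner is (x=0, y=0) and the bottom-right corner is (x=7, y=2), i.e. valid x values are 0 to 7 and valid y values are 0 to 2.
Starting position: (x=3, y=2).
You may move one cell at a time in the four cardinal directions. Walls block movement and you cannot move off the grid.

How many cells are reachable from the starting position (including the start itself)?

BFS flood-fill from (x=3, y=2):
  Distance 0: (x=3, y=2)
  Distance 1: (x=2, y=2), (x=4, y=2)
  Distance 2: (x=4, y=1), (x=1, y=2), (x=5, y=2)
  Distance 3: (x=4, y=0), (x=1, y=1), (x=5, y=1), (x=0, y=2)
  Distance 4: (x=5, y=0), (x=0, y=1)
  Distance 5: (x=0, y=0)
Total reachable: 13 (grid has 14 open cells total)

Answer: Reachable cells: 13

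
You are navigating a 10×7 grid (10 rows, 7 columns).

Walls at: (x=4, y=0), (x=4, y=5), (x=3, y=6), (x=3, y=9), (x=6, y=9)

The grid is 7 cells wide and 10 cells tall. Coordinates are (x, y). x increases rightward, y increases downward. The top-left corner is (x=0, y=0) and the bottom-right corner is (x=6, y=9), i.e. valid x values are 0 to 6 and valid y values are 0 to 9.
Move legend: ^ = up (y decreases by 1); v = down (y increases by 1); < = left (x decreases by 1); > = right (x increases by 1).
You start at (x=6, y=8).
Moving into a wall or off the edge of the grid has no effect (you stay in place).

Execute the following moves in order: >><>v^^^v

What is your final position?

Start: (x=6, y=8)
  > (right): blocked, stay at (x=6, y=8)
  > (right): blocked, stay at (x=6, y=8)
  < (left): (x=6, y=8) -> (x=5, y=8)
  > (right): (x=5, y=8) -> (x=6, y=8)
  v (down): blocked, stay at (x=6, y=8)
  ^ (up): (x=6, y=8) -> (x=6, y=7)
  ^ (up): (x=6, y=7) -> (x=6, y=6)
  ^ (up): (x=6, y=6) -> (x=6, y=5)
  v (down): (x=6, y=5) -> (x=6, y=6)
Final: (x=6, y=6)

Answer: Final position: (x=6, y=6)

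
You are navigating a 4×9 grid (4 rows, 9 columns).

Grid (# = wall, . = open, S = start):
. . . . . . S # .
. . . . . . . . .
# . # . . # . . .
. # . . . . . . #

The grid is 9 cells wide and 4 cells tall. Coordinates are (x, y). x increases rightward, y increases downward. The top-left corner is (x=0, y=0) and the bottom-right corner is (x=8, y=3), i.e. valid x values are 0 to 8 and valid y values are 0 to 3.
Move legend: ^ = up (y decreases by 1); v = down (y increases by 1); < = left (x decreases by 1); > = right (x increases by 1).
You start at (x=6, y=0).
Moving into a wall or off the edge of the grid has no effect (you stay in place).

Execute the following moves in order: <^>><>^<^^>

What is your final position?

Answer: Final position: (x=6, y=0)

Derivation:
Start: (x=6, y=0)
  < (left): (x=6, y=0) -> (x=5, y=0)
  ^ (up): blocked, stay at (x=5, y=0)
  > (right): (x=5, y=0) -> (x=6, y=0)
  > (right): blocked, stay at (x=6, y=0)
  < (left): (x=6, y=0) -> (x=5, y=0)
  > (right): (x=5, y=0) -> (x=6, y=0)
  ^ (up): blocked, stay at (x=6, y=0)
  < (left): (x=6, y=0) -> (x=5, y=0)
  ^ (up): blocked, stay at (x=5, y=0)
  ^ (up): blocked, stay at (x=5, y=0)
  > (right): (x=5, y=0) -> (x=6, y=0)
Final: (x=6, y=0)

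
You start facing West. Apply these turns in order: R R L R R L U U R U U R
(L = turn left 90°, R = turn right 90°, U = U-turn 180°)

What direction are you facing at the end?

Answer: Final heading: West

Derivation:
Start: West
  R (right (90° clockwise)) -> North
  R (right (90° clockwise)) -> East
  L (left (90° counter-clockwise)) -> North
  R (right (90° clockwise)) -> East
  R (right (90° clockwise)) -> South
  L (left (90° counter-clockwise)) -> East
  U (U-turn (180°)) -> West
  U (U-turn (180°)) -> East
  R (right (90° clockwise)) -> South
  U (U-turn (180°)) -> North
  U (U-turn (180°)) -> South
  R (right (90° clockwise)) -> West
Final: West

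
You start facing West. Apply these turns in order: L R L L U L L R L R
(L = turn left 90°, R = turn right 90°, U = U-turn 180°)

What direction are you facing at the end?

Start: West
  L (left (90° counter-clockwise)) -> South
  R (right (90° clockwise)) -> West
  L (left (90° counter-clockwise)) -> South
  L (left (90° counter-clockwise)) -> East
  U (U-turn (180°)) -> West
  L (left (90° counter-clockwise)) -> South
  L (left (90° counter-clockwise)) -> East
  R (right (90° clockwise)) -> South
  L (left (90° counter-clockwise)) -> East
  R (right (90° clockwise)) -> South
Final: South

Answer: Final heading: South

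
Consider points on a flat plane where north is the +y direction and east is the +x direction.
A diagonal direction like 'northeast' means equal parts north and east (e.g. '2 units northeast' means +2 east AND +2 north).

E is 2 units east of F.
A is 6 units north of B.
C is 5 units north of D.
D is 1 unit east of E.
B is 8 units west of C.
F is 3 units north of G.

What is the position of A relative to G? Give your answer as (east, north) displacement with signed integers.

Place G at the origin (east=0, north=0).
  F is 3 units north of G: delta (east=+0, north=+3); F at (east=0, north=3).
  E is 2 units east of F: delta (east=+2, north=+0); E at (east=2, north=3).
  D is 1 unit east of E: delta (east=+1, north=+0); D at (east=3, north=3).
  C is 5 units north of D: delta (east=+0, north=+5); C at (east=3, north=8).
  B is 8 units west of C: delta (east=-8, north=+0); B at (east=-5, north=8).
  A is 6 units north of B: delta (east=+0, north=+6); A at (east=-5, north=14).
Therefore A relative to G: (east=-5, north=14).

Answer: A is at (east=-5, north=14) relative to G.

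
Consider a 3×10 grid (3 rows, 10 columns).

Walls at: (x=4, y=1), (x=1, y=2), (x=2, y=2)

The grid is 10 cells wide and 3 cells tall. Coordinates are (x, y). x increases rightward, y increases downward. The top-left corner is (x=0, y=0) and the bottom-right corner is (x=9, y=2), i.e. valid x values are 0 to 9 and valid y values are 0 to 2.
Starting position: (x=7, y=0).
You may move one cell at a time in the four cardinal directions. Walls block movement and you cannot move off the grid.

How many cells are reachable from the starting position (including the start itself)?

Answer: Reachable cells: 27

Derivation:
BFS flood-fill from (x=7, y=0):
  Distance 0: (x=7, y=0)
  Distance 1: (x=6, y=0), (x=8, y=0), (x=7, y=1)
  Distance 2: (x=5, y=0), (x=9, y=0), (x=6, y=1), (x=8, y=1), (x=7, y=2)
  Distance 3: (x=4, y=0), (x=5, y=1), (x=9, y=1), (x=6, y=2), (x=8, y=2)
  Distance 4: (x=3, y=0), (x=5, y=2), (x=9, y=2)
  Distance 5: (x=2, y=0), (x=3, y=1), (x=4, y=2)
  Distance 6: (x=1, y=0), (x=2, y=1), (x=3, y=2)
  Distance 7: (x=0, y=0), (x=1, y=1)
  Distance 8: (x=0, y=1)
  Distance 9: (x=0, y=2)
Total reachable: 27 (grid has 27 open cells total)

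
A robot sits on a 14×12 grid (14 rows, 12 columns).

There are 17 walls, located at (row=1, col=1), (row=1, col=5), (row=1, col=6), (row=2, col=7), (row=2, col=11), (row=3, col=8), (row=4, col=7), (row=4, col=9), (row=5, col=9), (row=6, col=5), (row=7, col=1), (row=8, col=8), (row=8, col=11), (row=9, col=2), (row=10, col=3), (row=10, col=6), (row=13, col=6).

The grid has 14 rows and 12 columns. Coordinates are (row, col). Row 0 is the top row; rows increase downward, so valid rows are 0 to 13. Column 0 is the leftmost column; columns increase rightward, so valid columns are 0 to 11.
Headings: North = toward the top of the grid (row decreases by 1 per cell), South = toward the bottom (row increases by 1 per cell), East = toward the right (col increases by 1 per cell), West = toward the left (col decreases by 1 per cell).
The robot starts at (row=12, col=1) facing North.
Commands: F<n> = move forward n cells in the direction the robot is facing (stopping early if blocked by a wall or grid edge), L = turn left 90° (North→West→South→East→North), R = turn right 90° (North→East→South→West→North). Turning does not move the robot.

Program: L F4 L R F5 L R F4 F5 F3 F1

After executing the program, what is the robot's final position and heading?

Answer: Final position: (row=12, col=0), facing West

Derivation:
Start: (row=12, col=1), facing North
  L: turn left, now facing West
  F4: move forward 1/4 (blocked), now at (row=12, col=0)
  L: turn left, now facing South
  R: turn right, now facing West
  F5: move forward 0/5 (blocked), now at (row=12, col=0)
  L: turn left, now facing South
  R: turn right, now facing West
  F4: move forward 0/4 (blocked), now at (row=12, col=0)
  F5: move forward 0/5 (blocked), now at (row=12, col=0)
  F3: move forward 0/3 (blocked), now at (row=12, col=0)
  F1: move forward 0/1 (blocked), now at (row=12, col=0)
Final: (row=12, col=0), facing West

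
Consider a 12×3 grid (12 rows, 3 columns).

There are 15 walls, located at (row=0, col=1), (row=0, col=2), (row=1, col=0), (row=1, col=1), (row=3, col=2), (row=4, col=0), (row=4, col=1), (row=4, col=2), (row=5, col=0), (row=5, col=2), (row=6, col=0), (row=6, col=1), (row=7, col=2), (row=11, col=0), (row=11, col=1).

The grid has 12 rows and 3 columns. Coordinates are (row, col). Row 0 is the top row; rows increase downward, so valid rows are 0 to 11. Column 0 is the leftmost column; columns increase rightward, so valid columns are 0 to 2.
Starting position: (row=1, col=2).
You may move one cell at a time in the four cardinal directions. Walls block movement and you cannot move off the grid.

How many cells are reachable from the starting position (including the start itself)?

BFS flood-fill from (row=1, col=2):
  Distance 0: (row=1, col=2)
  Distance 1: (row=2, col=2)
  Distance 2: (row=2, col=1)
  Distance 3: (row=2, col=0), (row=3, col=1)
  Distance 4: (row=3, col=0)
Total reachable: 6 (grid has 21 open cells total)

Answer: Reachable cells: 6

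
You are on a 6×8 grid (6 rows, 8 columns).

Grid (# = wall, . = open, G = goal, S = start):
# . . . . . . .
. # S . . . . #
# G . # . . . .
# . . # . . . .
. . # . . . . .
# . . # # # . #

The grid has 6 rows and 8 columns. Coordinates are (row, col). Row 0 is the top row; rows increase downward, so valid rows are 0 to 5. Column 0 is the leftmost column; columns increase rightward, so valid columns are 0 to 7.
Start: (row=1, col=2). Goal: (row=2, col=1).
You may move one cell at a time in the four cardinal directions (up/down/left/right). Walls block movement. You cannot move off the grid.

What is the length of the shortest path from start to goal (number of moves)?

Answer: Shortest path length: 2

Derivation:
BFS from (row=1, col=2) until reaching (row=2, col=1):
  Distance 0: (row=1, col=2)
  Distance 1: (row=0, col=2), (row=1, col=3), (row=2, col=2)
  Distance 2: (row=0, col=1), (row=0, col=3), (row=1, col=4), (row=2, col=1), (row=3, col=2)  <- goal reached here
One shortest path (2 moves): (row=1, col=2) -> (row=2, col=2) -> (row=2, col=1)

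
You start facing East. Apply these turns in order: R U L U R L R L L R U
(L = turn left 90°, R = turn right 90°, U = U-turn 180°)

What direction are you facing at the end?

Answer: Final heading: West

Derivation:
Start: East
  R (right (90° clockwise)) -> South
  U (U-turn (180°)) -> North
  L (left (90° counter-clockwise)) -> West
  U (U-turn (180°)) -> East
  R (right (90° clockwise)) -> South
  L (left (90° counter-clockwise)) -> East
  R (right (90° clockwise)) -> South
  L (left (90° counter-clockwise)) -> East
  L (left (90° counter-clockwise)) -> North
  R (right (90° clockwise)) -> East
  U (U-turn (180°)) -> West
Final: West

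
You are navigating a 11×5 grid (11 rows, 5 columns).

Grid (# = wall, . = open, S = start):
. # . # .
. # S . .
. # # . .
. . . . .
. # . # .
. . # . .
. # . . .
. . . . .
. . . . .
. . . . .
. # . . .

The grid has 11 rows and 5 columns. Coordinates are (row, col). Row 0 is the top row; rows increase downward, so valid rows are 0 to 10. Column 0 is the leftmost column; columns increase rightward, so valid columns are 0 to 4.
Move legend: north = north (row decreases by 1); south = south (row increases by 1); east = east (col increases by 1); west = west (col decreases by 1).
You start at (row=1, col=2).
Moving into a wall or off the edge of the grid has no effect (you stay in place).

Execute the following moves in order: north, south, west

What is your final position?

Answer: Final position: (row=1, col=2)

Derivation:
Start: (row=1, col=2)
  north (north): (row=1, col=2) -> (row=0, col=2)
  south (south): (row=0, col=2) -> (row=1, col=2)
  west (west): blocked, stay at (row=1, col=2)
Final: (row=1, col=2)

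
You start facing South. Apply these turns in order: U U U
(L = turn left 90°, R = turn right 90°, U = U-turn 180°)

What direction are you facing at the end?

Start: South
  U (U-turn (180°)) -> North
  U (U-turn (180°)) -> South
  U (U-turn (180°)) -> North
Final: North

Answer: Final heading: North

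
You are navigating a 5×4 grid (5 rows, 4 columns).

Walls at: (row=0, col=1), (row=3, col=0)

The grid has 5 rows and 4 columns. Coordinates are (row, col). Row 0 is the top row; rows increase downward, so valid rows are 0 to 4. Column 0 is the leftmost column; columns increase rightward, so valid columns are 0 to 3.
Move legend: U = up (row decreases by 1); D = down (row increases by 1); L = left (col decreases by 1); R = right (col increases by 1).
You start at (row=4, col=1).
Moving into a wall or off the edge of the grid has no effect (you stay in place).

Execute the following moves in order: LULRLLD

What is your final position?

Answer: Final position: (row=4, col=0)

Derivation:
Start: (row=4, col=1)
  L (left): (row=4, col=1) -> (row=4, col=0)
  U (up): blocked, stay at (row=4, col=0)
  L (left): blocked, stay at (row=4, col=0)
  R (right): (row=4, col=0) -> (row=4, col=1)
  L (left): (row=4, col=1) -> (row=4, col=0)
  L (left): blocked, stay at (row=4, col=0)
  D (down): blocked, stay at (row=4, col=0)
Final: (row=4, col=0)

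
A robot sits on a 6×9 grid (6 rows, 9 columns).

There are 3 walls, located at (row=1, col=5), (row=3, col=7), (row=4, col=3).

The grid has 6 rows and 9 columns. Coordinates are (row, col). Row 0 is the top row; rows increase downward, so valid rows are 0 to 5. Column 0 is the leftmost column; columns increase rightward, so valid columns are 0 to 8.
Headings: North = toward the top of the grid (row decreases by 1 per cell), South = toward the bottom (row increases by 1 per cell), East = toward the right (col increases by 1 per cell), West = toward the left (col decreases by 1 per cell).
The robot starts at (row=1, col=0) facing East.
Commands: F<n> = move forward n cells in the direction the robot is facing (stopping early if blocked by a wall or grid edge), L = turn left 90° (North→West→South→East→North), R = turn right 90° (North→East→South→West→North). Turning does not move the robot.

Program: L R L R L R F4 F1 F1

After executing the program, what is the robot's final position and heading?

Answer: Final position: (row=1, col=4), facing East

Derivation:
Start: (row=1, col=0), facing East
  L: turn left, now facing North
  R: turn right, now facing East
  L: turn left, now facing North
  R: turn right, now facing East
  L: turn left, now facing North
  R: turn right, now facing East
  F4: move forward 4, now at (row=1, col=4)
  F1: move forward 0/1 (blocked), now at (row=1, col=4)
  F1: move forward 0/1 (blocked), now at (row=1, col=4)
Final: (row=1, col=4), facing East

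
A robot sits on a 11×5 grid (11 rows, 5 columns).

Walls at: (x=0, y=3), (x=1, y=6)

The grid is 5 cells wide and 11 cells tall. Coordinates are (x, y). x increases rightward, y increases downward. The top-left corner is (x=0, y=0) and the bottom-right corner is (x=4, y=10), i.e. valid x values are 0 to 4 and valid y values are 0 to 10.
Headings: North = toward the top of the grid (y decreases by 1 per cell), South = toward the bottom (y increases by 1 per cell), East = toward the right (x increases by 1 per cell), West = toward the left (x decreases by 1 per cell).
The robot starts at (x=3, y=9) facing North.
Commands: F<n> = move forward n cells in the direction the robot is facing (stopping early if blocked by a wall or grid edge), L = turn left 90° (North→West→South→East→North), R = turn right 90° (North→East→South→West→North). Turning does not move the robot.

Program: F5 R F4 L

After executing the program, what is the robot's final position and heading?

Answer: Final position: (x=4, y=4), facing North

Derivation:
Start: (x=3, y=9), facing North
  F5: move forward 5, now at (x=3, y=4)
  R: turn right, now facing East
  F4: move forward 1/4 (blocked), now at (x=4, y=4)
  L: turn left, now facing North
Final: (x=4, y=4), facing North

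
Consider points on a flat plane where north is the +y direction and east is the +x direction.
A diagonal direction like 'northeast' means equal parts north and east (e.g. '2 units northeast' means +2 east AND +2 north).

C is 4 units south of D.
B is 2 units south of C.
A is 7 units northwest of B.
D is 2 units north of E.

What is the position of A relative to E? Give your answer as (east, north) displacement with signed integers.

Answer: A is at (east=-7, north=3) relative to E.

Derivation:
Place E at the origin (east=0, north=0).
  D is 2 units north of E: delta (east=+0, north=+2); D at (east=0, north=2).
  C is 4 units south of D: delta (east=+0, north=-4); C at (east=0, north=-2).
  B is 2 units south of C: delta (east=+0, north=-2); B at (east=0, north=-4).
  A is 7 units northwest of B: delta (east=-7, north=+7); A at (east=-7, north=3).
Therefore A relative to E: (east=-7, north=3).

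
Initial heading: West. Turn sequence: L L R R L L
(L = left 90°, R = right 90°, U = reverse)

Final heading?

Answer: Final heading: East

Derivation:
Start: West
  L (left (90° counter-clockwise)) -> South
  L (left (90° counter-clockwise)) -> East
  R (right (90° clockwise)) -> South
  R (right (90° clockwise)) -> West
  L (left (90° counter-clockwise)) -> South
  L (left (90° counter-clockwise)) -> East
Final: East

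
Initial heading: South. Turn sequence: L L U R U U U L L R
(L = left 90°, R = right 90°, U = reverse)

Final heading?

Answer: Final heading: North

Derivation:
Start: South
  L (left (90° counter-clockwise)) -> East
  L (left (90° counter-clockwise)) -> North
  U (U-turn (180°)) -> South
  R (right (90° clockwise)) -> West
  U (U-turn (180°)) -> East
  U (U-turn (180°)) -> West
  U (U-turn (180°)) -> East
  L (left (90° counter-clockwise)) -> North
  L (left (90° counter-clockwise)) -> West
  R (right (90° clockwise)) -> North
Final: North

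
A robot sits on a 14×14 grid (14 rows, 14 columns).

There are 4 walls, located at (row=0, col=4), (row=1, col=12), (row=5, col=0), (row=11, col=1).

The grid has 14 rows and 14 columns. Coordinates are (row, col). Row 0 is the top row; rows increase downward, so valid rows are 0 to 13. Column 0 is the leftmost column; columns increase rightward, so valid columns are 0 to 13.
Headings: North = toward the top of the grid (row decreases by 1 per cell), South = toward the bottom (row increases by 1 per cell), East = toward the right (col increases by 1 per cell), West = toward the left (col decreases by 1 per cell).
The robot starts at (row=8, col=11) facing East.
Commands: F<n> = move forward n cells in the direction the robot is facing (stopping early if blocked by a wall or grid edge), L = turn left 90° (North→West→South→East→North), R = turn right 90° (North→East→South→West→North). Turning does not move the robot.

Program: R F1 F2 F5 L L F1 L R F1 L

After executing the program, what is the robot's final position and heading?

Start: (row=8, col=11), facing East
  R: turn right, now facing South
  F1: move forward 1, now at (row=9, col=11)
  F2: move forward 2, now at (row=11, col=11)
  F5: move forward 2/5 (blocked), now at (row=13, col=11)
  L: turn left, now facing East
  L: turn left, now facing North
  F1: move forward 1, now at (row=12, col=11)
  L: turn left, now facing West
  R: turn right, now facing North
  F1: move forward 1, now at (row=11, col=11)
  L: turn left, now facing West
Final: (row=11, col=11), facing West

Answer: Final position: (row=11, col=11), facing West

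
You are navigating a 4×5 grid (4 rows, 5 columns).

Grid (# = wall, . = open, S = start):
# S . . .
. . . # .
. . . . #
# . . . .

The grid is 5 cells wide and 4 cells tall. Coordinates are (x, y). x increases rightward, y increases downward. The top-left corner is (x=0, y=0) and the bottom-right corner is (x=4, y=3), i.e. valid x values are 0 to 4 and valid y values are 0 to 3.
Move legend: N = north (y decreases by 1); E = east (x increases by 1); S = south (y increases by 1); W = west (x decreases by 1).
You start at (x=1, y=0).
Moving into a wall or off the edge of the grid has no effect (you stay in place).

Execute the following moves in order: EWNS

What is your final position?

Start: (x=1, y=0)
  E (east): (x=1, y=0) -> (x=2, y=0)
  W (west): (x=2, y=0) -> (x=1, y=0)
  N (north): blocked, stay at (x=1, y=0)
  S (south): (x=1, y=0) -> (x=1, y=1)
Final: (x=1, y=1)

Answer: Final position: (x=1, y=1)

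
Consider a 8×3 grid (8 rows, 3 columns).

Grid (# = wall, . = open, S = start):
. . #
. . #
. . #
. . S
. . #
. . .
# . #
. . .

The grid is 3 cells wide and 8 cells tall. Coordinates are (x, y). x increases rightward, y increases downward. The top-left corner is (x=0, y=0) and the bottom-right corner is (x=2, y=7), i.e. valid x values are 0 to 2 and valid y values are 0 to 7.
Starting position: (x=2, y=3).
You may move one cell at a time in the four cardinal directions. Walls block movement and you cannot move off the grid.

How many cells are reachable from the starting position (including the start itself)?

BFS flood-fill from (x=2, y=3):
  Distance 0: (x=2, y=3)
  Distance 1: (x=1, y=3)
  Distance 2: (x=1, y=2), (x=0, y=3), (x=1, y=4)
  Distance 3: (x=1, y=1), (x=0, y=2), (x=0, y=4), (x=1, y=5)
  Distance 4: (x=1, y=0), (x=0, y=1), (x=0, y=5), (x=2, y=5), (x=1, y=6)
  Distance 5: (x=0, y=0), (x=1, y=7)
  Distance 6: (x=0, y=7), (x=2, y=7)
Total reachable: 18 (grid has 18 open cells total)

Answer: Reachable cells: 18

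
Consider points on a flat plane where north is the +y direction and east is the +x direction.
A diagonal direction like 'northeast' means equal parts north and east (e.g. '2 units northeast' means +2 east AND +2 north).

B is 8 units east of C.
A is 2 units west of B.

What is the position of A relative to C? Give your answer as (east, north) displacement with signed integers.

Place C at the origin (east=0, north=0).
  B is 8 units east of C: delta (east=+8, north=+0); B at (east=8, north=0).
  A is 2 units west of B: delta (east=-2, north=+0); A at (east=6, north=0).
Therefore A relative to C: (east=6, north=0).

Answer: A is at (east=6, north=0) relative to C.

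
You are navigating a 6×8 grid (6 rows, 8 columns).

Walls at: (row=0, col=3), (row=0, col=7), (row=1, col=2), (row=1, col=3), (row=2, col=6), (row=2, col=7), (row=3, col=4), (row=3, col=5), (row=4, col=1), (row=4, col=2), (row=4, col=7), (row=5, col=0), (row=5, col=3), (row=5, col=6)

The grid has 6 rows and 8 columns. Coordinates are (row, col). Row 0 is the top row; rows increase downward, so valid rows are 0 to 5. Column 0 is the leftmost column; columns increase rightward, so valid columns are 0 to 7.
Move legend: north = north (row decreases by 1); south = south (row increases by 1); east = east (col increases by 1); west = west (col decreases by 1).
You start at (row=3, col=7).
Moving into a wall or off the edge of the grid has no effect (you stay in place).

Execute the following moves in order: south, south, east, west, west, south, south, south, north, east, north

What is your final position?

Answer: Final position: (row=3, col=7)

Derivation:
Start: (row=3, col=7)
  south (south): blocked, stay at (row=3, col=7)
  south (south): blocked, stay at (row=3, col=7)
  east (east): blocked, stay at (row=3, col=7)
  west (west): (row=3, col=7) -> (row=3, col=6)
  west (west): blocked, stay at (row=3, col=6)
  south (south): (row=3, col=6) -> (row=4, col=6)
  south (south): blocked, stay at (row=4, col=6)
  south (south): blocked, stay at (row=4, col=6)
  north (north): (row=4, col=6) -> (row=3, col=6)
  east (east): (row=3, col=6) -> (row=3, col=7)
  north (north): blocked, stay at (row=3, col=7)
Final: (row=3, col=7)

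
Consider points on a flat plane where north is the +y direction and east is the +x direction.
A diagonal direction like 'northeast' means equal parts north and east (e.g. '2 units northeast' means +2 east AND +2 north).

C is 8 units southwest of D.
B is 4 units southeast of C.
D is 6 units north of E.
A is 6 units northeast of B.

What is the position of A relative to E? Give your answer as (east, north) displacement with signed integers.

Place E at the origin (east=0, north=0).
  D is 6 units north of E: delta (east=+0, north=+6); D at (east=0, north=6).
  C is 8 units southwest of D: delta (east=-8, north=-8); C at (east=-8, north=-2).
  B is 4 units southeast of C: delta (east=+4, north=-4); B at (east=-4, north=-6).
  A is 6 units northeast of B: delta (east=+6, north=+6); A at (east=2, north=0).
Therefore A relative to E: (east=2, north=0).

Answer: A is at (east=2, north=0) relative to E.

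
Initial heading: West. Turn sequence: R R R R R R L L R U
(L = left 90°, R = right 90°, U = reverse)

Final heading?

Start: West
  R (right (90° clockwise)) -> North
  R (right (90° clockwise)) -> East
  R (right (90° clockwise)) -> South
  R (right (90° clockwise)) -> West
  R (right (90° clockwise)) -> North
  R (right (90° clockwise)) -> East
  L (left (90° counter-clockwise)) -> North
  L (left (90° counter-clockwise)) -> West
  R (right (90° clockwise)) -> North
  U (U-turn (180°)) -> South
Final: South

Answer: Final heading: South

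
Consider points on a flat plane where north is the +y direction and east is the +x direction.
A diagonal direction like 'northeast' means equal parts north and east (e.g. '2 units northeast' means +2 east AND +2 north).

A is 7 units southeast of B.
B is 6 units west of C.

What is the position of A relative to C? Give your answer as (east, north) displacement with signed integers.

Place C at the origin (east=0, north=0).
  B is 6 units west of C: delta (east=-6, north=+0); B at (east=-6, north=0).
  A is 7 units southeast of B: delta (east=+7, north=-7); A at (east=1, north=-7).
Therefore A relative to C: (east=1, north=-7).

Answer: A is at (east=1, north=-7) relative to C.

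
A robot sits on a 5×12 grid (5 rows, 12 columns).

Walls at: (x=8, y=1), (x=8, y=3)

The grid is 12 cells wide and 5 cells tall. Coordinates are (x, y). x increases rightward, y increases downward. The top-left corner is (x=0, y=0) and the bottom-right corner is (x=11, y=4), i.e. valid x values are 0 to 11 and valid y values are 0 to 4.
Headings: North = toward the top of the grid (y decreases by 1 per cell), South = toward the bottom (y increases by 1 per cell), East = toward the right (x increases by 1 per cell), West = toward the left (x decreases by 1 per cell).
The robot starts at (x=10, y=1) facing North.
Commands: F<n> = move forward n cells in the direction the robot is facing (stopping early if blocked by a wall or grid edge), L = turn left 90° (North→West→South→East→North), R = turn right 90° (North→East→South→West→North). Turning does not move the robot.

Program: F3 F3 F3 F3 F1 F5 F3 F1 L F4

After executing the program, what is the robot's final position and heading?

Start: (x=10, y=1), facing North
  F3: move forward 1/3 (blocked), now at (x=10, y=0)
  [×3]F3: move forward 0/3 (blocked), now at (x=10, y=0)
  F1: move forward 0/1 (blocked), now at (x=10, y=0)
  F5: move forward 0/5 (blocked), now at (x=10, y=0)
  F3: move forward 0/3 (blocked), now at (x=10, y=0)
  F1: move forward 0/1 (blocked), now at (x=10, y=0)
  L: turn left, now facing West
  F4: move forward 4, now at (x=6, y=0)
Final: (x=6, y=0), facing West

Answer: Final position: (x=6, y=0), facing West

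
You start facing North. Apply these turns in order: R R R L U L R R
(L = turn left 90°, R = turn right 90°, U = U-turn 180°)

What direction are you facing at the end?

Answer: Final heading: East

Derivation:
Start: North
  R (right (90° clockwise)) -> East
  R (right (90° clockwise)) -> South
  R (right (90° clockwise)) -> West
  L (left (90° counter-clockwise)) -> South
  U (U-turn (180°)) -> North
  L (left (90° counter-clockwise)) -> West
  R (right (90° clockwise)) -> North
  R (right (90° clockwise)) -> East
Final: East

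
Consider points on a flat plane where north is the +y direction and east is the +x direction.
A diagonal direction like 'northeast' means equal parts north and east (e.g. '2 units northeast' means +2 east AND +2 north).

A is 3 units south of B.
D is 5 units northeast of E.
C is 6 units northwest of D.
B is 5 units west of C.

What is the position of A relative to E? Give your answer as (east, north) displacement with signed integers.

Place E at the origin (east=0, north=0).
  D is 5 units northeast of E: delta (east=+5, north=+5); D at (east=5, north=5).
  C is 6 units northwest of D: delta (east=-6, north=+6); C at (east=-1, north=11).
  B is 5 units west of C: delta (east=-5, north=+0); B at (east=-6, north=11).
  A is 3 units south of B: delta (east=+0, north=-3); A at (east=-6, north=8).
Therefore A relative to E: (east=-6, north=8).

Answer: A is at (east=-6, north=8) relative to E.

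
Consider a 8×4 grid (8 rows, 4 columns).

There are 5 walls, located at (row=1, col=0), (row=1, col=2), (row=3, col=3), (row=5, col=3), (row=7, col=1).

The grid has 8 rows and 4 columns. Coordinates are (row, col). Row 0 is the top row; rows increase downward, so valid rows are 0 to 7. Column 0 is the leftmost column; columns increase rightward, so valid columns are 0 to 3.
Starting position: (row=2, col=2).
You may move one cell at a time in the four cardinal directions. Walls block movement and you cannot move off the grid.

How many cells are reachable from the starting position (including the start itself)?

Answer: Reachable cells: 27

Derivation:
BFS flood-fill from (row=2, col=2):
  Distance 0: (row=2, col=2)
  Distance 1: (row=2, col=1), (row=2, col=3), (row=3, col=2)
  Distance 2: (row=1, col=1), (row=1, col=3), (row=2, col=0), (row=3, col=1), (row=4, col=2)
  Distance 3: (row=0, col=1), (row=0, col=3), (row=3, col=0), (row=4, col=1), (row=4, col=3), (row=5, col=2)
  Distance 4: (row=0, col=0), (row=0, col=2), (row=4, col=0), (row=5, col=1), (row=6, col=2)
  Distance 5: (row=5, col=0), (row=6, col=1), (row=6, col=3), (row=7, col=2)
  Distance 6: (row=6, col=0), (row=7, col=3)
  Distance 7: (row=7, col=0)
Total reachable: 27 (grid has 27 open cells total)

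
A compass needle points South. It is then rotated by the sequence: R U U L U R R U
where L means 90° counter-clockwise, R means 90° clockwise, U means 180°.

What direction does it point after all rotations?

Start: South
  R (right (90° clockwise)) -> West
  U (U-turn (180°)) -> East
  U (U-turn (180°)) -> West
  L (left (90° counter-clockwise)) -> South
  U (U-turn (180°)) -> North
  R (right (90° clockwise)) -> East
  R (right (90° clockwise)) -> South
  U (U-turn (180°)) -> North
Final: North

Answer: Final heading: North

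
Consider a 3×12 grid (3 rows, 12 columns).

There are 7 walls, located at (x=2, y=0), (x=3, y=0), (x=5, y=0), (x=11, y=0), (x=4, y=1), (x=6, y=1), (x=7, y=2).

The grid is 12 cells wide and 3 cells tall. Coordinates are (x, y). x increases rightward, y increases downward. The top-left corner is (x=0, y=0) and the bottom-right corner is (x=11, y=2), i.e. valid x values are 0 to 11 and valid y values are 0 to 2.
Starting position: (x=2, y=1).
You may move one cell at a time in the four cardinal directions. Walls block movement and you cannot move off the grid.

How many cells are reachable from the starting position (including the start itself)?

Answer: Reachable cells: 14

Derivation:
BFS flood-fill from (x=2, y=1):
  Distance 0: (x=2, y=1)
  Distance 1: (x=1, y=1), (x=3, y=1), (x=2, y=2)
  Distance 2: (x=1, y=0), (x=0, y=1), (x=1, y=2), (x=3, y=2)
  Distance 3: (x=0, y=0), (x=0, y=2), (x=4, y=2)
  Distance 4: (x=5, y=2)
  Distance 5: (x=5, y=1), (x=6, y=2)
Total reachable: 14 (grid has 29 open cells total)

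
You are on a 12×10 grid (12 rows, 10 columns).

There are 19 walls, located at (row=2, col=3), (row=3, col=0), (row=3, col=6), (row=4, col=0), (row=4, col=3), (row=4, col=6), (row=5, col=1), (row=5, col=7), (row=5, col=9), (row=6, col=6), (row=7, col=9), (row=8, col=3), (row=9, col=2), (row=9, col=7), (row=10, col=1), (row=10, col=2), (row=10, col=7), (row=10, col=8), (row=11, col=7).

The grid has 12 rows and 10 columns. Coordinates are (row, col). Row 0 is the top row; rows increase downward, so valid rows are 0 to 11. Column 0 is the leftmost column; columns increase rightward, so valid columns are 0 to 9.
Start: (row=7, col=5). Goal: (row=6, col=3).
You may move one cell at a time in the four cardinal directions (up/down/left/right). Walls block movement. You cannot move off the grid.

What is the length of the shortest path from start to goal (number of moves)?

BFS from (row=7, col=5) until reaching (row=6, col=3):
  Distance 0: (row=7, col=5)
  Distance 1: (row=6, col=5), (row=7, col=4), (row=7, col=6), (row=8, col=5)
  Distance 2: (row=5, col=5), (row=6, col=4), (row=7, col=3), (row=7, col=7), (row=8, col=4), (row=8, col=6), (row=9, col=5)
  Distance 3: (row=4, col=5), (row=5, col=4), (row=5, col=6), (row=6, col=3), (row=6, col=7), (row=7, col=2), (row=7, col=8), (row=8, col=7), (row=9, col=4), (row=9, col=6), (row=10, col=5)  <- goal reached here
One shortest path (3 moves): (row=7, col=5) -> (row=7, col=4) -> (row=7, col=3) -> (row=6, col=3)

Answer: Shortest path length: 3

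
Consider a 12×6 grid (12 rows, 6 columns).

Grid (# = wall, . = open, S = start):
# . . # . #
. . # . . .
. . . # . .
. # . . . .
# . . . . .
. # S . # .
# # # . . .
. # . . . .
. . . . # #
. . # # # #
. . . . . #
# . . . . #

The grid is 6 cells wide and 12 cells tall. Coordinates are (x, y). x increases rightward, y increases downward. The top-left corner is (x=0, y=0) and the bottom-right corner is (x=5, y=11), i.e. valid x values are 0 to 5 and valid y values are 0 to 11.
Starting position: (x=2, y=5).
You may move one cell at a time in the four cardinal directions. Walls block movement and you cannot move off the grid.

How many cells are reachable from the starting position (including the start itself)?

BFS flood-fill from (x=2, y=5):
  Distance 0: (x=2, y=5)
  Distance 1: (x=2, y=4), (x=3, y=5)
  Distance 2: (x=2, y=3), (x=1, y=4), (x=3, y=4), (x=3, y=6)
  Distance 3: (x=2, y=2), (x=3, y=3), (x=4, y=4), (x=4, y=6), (x=3, y=7)
  Distance 4: (x=1, y=2), (x=4, y=3), (x=5, y=4), (x=5, y=6), (x=2, y=7), (x=4, y=7), (x=3, y=8)
  Distance 5: (x=1, y=1), (x=0, y=2), (x=4, y=2), (x=5, y=3), (x=5, y=5), (x=5, y=7), (x=2, y=8)
  Distance 6: (x=1, y=0), (x=0, y=1), (x=4, y=1), (x=5, y=2), (x=0, y=3), (x=1, y=8)
  Distance 7: (x=2, y=0), (x=4, y=0), (x=3, y=1), (x=5, y=1), (x=0, y=8), (x=1, y=9)
  Distance 8: (x=0, y=7), (x=0, y=9), (x=1, y=10)
  Distance 9: (x=0, y=10), (x=2, y=10), (x=1, y=11)
  Distance 10: (x=3, y=10), (x=2, y=11)
  Distance 11: (x=4, y=10), (x=3, y=11)
  Distance 12: (x=4, y=11)
Total reachable: 49 (grid has 50 open cells total)

Answer: Reachable cells: 49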